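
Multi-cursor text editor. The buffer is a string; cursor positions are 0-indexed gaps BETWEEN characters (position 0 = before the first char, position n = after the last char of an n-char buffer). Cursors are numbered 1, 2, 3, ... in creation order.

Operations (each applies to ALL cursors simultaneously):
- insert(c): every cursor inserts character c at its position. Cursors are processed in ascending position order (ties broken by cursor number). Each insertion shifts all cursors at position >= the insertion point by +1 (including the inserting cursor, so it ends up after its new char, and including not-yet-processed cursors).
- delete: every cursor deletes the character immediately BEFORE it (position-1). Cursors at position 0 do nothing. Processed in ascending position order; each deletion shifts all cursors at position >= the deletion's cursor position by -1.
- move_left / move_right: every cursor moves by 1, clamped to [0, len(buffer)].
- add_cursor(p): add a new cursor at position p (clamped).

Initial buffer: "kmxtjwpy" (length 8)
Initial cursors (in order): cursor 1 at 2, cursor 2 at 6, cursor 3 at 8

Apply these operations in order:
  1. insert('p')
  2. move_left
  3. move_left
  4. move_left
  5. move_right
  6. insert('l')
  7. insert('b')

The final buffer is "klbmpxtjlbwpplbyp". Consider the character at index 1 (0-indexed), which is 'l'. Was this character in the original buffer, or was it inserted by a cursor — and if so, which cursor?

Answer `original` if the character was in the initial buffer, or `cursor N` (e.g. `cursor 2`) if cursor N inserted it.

Answer: cursor 1

Derivation:
After op 1 (insert('p')): buffer="kmpxtjwppyp" (len 11), cursors c1@3 c2@8 c3@11, authorship ..1....2..3
After op 2 (move_left): buffer="kmpxtjwppyp" (len 11), cursors c1@2 c2@7 c3@10, authorship ..1....2..3
After op 3 (move_left): buffer="kmpxtjwppyp" (len 11), cursors c1@1 c2@6 c3@9, authorship ..1....2..3
After op 4 (move_left): buffer="kmpxtjwppyp" (len 11), cursors c1@0 c2@5 c3@8, authorship ..1....2..3
After op 5 (move_right): buffer="kmpxtjwppyp" (len 11), cursors c1@1 c2@6 c3@9, authorship ..1....2..3
After op 6 (insert('l')): buffer="klmpxtjlwpplyp" (len 14), cursors c1@2 c2@8 c3@12, authorship .1.1...2.2.3.3
After op 7 (insert('b')): buffer="klbmpxtjlbwpplbyp" (len 17), cursors c1@3 c2@10 c3@15, authorship .11.1...22.2.33.3
Authorship (.=original, N=cursor N): . 1 1 . 1 . . . 2 2 . 2 . 3 3 . 3
Index 1: author = 1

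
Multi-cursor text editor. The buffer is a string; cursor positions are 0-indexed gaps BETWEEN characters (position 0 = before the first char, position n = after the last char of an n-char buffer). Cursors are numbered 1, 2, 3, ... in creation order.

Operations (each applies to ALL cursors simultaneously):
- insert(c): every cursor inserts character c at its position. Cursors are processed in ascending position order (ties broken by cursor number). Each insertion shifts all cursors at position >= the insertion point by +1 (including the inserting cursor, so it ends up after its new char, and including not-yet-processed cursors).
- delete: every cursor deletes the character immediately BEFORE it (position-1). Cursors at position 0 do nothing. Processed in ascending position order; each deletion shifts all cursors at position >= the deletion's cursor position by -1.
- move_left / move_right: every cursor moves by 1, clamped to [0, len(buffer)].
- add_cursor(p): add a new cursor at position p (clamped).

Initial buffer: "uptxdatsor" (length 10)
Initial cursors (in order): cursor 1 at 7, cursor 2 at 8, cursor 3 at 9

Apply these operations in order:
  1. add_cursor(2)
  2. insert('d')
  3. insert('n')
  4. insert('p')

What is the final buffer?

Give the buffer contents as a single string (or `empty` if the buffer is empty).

After op 1 (add_cursor(2)): buffer="uptxdatsor" (len 10), cursors c4@2 c1@7 c2@8 c3@9, authorship ..........
After op 2 (insert('d')): buffer="updtxdatdsdodr" (len 14), cursors c4@3 c1@9 c2@11 c3@13, authorship ..4.....1.2.3.
After op 3 (insert('n')): buffer="updntxdatdnsdnodnr" (len 18), cursors c4@4 c1@11 c2@14 c3@17, authorship ..44.....11.22.33.
After op 4 (insert('p')): buffer="updnptxdatdnpsdnpodnpr" (len 22), cursors c4@5 c1@13 c2@17 c3@21, authorship ..444.....111.222.333.

Answer: updnptxdatdnpsdnpodnpr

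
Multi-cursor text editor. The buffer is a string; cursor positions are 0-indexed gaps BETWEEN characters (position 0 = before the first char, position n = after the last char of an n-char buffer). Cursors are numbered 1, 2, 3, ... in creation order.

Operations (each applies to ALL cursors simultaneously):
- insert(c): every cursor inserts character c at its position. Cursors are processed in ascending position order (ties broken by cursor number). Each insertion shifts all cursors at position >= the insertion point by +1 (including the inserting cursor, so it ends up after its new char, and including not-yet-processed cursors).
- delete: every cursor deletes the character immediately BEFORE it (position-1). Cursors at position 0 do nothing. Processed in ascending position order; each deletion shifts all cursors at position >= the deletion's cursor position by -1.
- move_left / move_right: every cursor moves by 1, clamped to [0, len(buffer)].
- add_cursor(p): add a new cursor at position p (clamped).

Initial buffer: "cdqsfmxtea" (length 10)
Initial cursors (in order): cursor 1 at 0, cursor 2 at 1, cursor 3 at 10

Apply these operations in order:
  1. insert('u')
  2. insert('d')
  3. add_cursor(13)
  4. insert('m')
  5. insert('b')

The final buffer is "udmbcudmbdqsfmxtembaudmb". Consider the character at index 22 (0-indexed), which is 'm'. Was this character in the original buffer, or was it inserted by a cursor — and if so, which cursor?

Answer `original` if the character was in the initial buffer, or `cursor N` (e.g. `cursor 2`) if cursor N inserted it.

After op 1 (insert('u')): buffer="ucudqsfmxteau" (len 13), cursors c1@1 c2@3 c3@13, authorship 1.2.........3
After op 2 (insert('d')): buffer="udcuddqsfmxteaud" (len 16), cursors c1@2 c2@5 c3@16, authorship 11.22.........33
After op 3 (add_cursor(13)): buffer="udcuddqsfmxteaud" (len 16), cursors c1@2 c2@5 c4@13 c3@16, authorship 11.22.........33
After op 4 (insert('m')): buffer="udmcudmdqsfmxtemaudm" (len 20), cursors c1@3 c2@7 c4@16 c3@20, authorship 111.222........4.333
After op 5 (insert('b')): buffer="udmbcudmbdqsfmxtembaudmb" (len 24), cursors c1@4 c2@9 c4@19 c3@24, authorship 1111.2222........44.3333
Authorship (.=original, N=cursor N): 1 1 1 1 . 2 2 2 2 . . . . . . . . 4 4 . 3 3 3 3
Index 22: author = 3

Answer: cursor 3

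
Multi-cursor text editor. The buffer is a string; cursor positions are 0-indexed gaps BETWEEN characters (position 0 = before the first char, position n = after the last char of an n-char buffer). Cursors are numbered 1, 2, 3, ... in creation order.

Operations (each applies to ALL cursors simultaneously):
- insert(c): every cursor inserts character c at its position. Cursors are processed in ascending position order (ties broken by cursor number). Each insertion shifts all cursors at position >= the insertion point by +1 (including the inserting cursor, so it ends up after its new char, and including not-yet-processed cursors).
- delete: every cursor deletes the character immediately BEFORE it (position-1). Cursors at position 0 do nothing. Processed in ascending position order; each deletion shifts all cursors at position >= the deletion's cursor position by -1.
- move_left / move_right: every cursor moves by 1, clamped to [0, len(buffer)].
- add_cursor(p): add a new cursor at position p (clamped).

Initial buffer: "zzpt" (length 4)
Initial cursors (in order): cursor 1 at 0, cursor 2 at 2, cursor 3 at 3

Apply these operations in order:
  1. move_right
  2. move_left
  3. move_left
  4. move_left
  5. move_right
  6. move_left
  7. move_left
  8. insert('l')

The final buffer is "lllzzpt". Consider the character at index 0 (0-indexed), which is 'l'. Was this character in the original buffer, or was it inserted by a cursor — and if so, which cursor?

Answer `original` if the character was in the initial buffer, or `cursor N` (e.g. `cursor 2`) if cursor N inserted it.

After op 1 (move_right): buffer="zzpt" (len 4), cursors c1@1 c2@3 c3@4, authorship ....
After op 2 (move_left): buffer="zzpt" (len 4), cursors c1@0 c2@2 c3@3, authorship ....
After op 3 (move_left): buffer="zzpt" (len 4), cursors c1@0 c2@1 c3@2, authorship ....
After op 4 (move_left): buffer="zzpt" (len 4), cursors c1@0 c2@0 c3@1, authorship ....
After op 5 (move_right): buffer="zzpt" (len 4), cursors c1@1 c2@1 c3@2, authorship ....
After op 6 (move_left): buffer="zzpt" (len 4), cursors c1@0 c2@0 c3@1, authorship ....
After op 7 (move_left): buffer="zzpt" (len 4), cursors c1@0 c2@0 c3@0, authorship ....
After op 8 (insert('l')): buffer="lllzzpt" (len 7), cursors c1@3 c2@3 c3@3, authorship 123....
Authorship (.=original, N=cursor N): 1 2 3 . . . .
Index 0: author = 1

Answer: cursor 1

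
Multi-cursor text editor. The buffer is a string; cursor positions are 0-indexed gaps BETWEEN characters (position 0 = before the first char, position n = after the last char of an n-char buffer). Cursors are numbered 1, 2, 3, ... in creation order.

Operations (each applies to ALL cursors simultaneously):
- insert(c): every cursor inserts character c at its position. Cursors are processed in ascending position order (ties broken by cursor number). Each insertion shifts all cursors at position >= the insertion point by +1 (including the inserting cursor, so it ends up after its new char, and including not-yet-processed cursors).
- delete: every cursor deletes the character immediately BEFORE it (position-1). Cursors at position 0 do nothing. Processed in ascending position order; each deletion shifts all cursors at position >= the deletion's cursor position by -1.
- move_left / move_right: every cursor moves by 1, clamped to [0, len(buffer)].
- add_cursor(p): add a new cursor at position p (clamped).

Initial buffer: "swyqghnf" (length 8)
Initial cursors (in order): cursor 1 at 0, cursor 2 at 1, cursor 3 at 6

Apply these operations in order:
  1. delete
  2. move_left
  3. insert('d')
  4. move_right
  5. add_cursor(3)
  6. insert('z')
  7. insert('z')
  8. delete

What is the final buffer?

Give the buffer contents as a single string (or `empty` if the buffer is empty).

Answer: ddwzzzyqdgznf

Derivation:
After op 1 (delete): buffer="wyqgnf" (len 6), cursors c1@0 c2@0 c3@4, authorship ......
After op 2 (move_left): buffer="wyqgnf" (len 6), cursors c1@0 c2@0 c3@3, authorship ......
After op 3 (insert('d')): buffer="ddwyqdgnf" (len 9), cursors c1@2 c2@2 c3@6, authorship 12...3...
After op 4 (move_right): buffer="ddwyqdgnf" (len 9), cursors c1@3 c2@3 c3@7, authorship 12...3...
After op 5 (add_cursor(3)): buffer="ddwyqdgnf" (len 9), cursors c1@3 c2@3 c4@3 c3@7, authorship 12...3...
After op 6 (insert('z')): buffer="ddwzzzyqdgznf" (len 13), cursors c1@6 c2@6 c4@6 c3@11, authorship 12.124..3.3..
After op 7 (insert('z')): buffer="ddwzzzzzzyqdgzznf" (len 17), cursors c1@9 c2@9 c4@9 c3@15, authorship 12.124124..3.33..
After op 8 (delete): buffer="ddwzzzyqdgznf" (len 13), cursors c1@6 c2@6 c4@6 c3@11, authorship 12.124..3.3..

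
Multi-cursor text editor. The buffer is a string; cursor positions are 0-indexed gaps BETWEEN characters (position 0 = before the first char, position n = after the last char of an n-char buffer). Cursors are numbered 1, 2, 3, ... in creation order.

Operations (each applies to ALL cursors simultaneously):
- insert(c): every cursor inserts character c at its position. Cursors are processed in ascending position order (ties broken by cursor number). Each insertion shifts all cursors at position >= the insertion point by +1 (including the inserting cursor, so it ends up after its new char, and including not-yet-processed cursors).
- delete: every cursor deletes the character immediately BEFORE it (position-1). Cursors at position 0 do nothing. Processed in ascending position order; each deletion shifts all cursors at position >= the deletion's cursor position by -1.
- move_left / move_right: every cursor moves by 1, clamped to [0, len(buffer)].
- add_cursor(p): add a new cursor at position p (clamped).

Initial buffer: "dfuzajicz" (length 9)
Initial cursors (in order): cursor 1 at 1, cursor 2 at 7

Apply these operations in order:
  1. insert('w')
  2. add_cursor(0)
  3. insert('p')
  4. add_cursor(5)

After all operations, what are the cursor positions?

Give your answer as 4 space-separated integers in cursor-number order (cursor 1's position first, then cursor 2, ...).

After op 1 (insert('w')): buffer="dwfuzajiwcz" (len 11), cursors c1@2 c2@9, authorship .1......2..
After op 2 (add_cursor(0)): buffer="dwfuzajiwcz" (len 11), cursors c3@0 c1@2 c2@9, authorship .1......2..
After op 3 (insert('p')): buffer="pdwpfuzajiwpcz" (len 14), cursors c3@1 c1@4 c2@12, authorship 3.11......22..
After op 4 (add_cursor(5)): buffer="pdwpfuzajiwpcz" (len 14), cursors c3@1 c1@4 c4@5 c2@12, authorship 3.11......22..

Answer: 4 12 1 5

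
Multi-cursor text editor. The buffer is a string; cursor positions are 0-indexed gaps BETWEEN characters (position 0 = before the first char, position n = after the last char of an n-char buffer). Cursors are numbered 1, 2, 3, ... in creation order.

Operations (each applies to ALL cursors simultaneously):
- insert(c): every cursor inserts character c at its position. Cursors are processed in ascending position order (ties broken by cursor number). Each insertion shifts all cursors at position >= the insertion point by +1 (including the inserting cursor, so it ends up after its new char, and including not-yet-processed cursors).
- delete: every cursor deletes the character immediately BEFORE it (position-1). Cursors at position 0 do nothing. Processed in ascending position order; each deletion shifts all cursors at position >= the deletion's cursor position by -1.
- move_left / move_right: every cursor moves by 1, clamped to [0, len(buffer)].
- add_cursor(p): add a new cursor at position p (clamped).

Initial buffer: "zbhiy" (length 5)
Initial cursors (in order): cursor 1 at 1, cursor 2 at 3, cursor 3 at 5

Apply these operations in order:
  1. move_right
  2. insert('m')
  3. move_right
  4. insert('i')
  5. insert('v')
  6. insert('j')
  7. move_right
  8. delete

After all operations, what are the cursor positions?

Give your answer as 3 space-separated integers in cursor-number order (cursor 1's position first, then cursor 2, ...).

Answer: 7 12 14

Derivation:
After op 1 (move_right): buffer="zbhiy" (len 5), cursors c1@2 c2@4 c3@5, authorship .....
After op 2 (insert('m')): buffer="zbmhimym" (len 8), cursors c1@3 c2@6 c3@8, authorship ..1..2.3
After op 3 (move_right): buffer="zbmhimym" (len 8), cursors c1@4 c2@7 c3@8, authorship ..1..2.3
After op 4 (insert('i')): buffer="zbmhiimyimi" (len 11), cursors c1@5 c2@9 c3@11, authorship ..1.1.2.233
After op 5 (insert('v')): buffer="zbmhivimyivmiv" (len 14), cursors c1@6 c2@11 c3@14, authorship ..1.11.2.22333
After op 6 (insert('j')): buffer="zbmhivjimyivjmivj" (len 17), cursors c1@7 c2@13 c3@17, authorship ..1.111.2.2223333
After op 7 (move_right): buffer="zbmhivjimyivjmivj" (len 17), cursors c1@8 c2@14 c3@17, authorship ..1.111.2.2223333
After op 8 (delete): buffer="zbmhivjmyivjiv" (len 14), cursors c1@7 c2@12 c3@14, authorship ..1.1112.22233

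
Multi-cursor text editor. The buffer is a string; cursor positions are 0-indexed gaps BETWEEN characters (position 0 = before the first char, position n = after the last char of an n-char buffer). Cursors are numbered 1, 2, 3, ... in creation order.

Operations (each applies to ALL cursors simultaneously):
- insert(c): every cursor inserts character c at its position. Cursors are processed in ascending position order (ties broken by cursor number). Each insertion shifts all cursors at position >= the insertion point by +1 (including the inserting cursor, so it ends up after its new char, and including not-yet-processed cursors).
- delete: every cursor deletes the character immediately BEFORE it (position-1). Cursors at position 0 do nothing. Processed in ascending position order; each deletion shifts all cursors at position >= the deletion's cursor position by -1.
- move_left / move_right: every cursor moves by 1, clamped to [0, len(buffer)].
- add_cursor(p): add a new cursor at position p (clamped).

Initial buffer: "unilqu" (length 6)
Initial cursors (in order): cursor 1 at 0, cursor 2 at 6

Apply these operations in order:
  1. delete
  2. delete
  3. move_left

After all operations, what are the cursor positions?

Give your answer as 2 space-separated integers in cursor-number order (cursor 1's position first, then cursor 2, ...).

After op 1 (delete): buffer="unilq" (len 5), cursors c1@0 c2@5, authorship .....
After op 2 (delete): buffer="unil" (len 4), cursors c1@0 c2@4, authorship ....
After op 3 (move_left): buffer="unil" (len 4), cursors c1@0 c2@3, authorship ....

Answer: 0 3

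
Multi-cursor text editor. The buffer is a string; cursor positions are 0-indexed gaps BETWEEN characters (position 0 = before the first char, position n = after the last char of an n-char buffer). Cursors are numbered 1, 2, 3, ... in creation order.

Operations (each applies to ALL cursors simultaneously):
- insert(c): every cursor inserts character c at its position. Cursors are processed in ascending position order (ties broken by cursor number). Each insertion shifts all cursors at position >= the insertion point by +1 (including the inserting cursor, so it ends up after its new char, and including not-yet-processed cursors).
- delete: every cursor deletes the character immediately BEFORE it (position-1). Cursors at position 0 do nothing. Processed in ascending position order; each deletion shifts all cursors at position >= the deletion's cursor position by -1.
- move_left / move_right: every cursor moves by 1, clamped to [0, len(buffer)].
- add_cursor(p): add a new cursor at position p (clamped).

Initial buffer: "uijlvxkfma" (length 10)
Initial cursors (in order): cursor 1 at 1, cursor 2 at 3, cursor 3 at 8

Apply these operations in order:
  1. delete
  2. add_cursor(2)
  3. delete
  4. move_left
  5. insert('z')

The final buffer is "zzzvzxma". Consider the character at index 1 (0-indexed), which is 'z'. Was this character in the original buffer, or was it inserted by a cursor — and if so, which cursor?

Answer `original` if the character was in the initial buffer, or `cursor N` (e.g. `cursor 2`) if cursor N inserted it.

Answer: cursor 2

Derivation:
After op 1 (delete): buffer="ilvxkma" (len 7), cursors c1@0 c2@1 c3@5, authorship .......
After op 2 (add_cursor(2)): buffer="ilvxkma" (len 7), cursors c1@0 c2@1 c4@2 c3@5, authorship .......
After op 3 (delete): buffer="vxma" (len 4), cursors c1@0 c2@0 c4@0 c3@2, authorship ....
After op 4 (move_left): buffer="vxma" (len 4), cursors c1@0 c2@0 c4@0 c3@1, authorship ....
After op 5 (insert('z')): buffer="zzzvzxma" (len 8), cursors c1@3 c2@3 c4@3 c3@5, authorship 124.3...
Authorship (.=original, N=cursor N): 1 2 4 . 3 . . .
Index 1: author = 2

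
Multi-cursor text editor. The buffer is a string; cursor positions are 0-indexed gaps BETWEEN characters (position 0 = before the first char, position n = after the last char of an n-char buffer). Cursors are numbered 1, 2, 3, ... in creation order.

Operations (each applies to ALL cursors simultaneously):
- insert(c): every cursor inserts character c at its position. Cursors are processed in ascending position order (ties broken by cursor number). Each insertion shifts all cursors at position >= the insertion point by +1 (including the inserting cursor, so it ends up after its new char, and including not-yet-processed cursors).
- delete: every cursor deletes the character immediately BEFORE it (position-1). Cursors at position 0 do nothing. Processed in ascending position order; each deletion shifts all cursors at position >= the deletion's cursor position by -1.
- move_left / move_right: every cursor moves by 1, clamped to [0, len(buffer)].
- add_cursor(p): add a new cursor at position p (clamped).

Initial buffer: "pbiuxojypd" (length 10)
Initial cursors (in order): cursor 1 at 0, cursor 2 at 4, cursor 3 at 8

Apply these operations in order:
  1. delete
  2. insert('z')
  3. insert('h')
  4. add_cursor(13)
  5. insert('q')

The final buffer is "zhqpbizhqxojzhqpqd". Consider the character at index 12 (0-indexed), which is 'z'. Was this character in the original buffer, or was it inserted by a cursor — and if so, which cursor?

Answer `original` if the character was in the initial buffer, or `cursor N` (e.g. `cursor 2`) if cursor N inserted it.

After op 1 (delete): buffer="pbixojpd" (len 8), cursors c1@0 c2@3 c3@6, authorship ........
After op 2 (insert('z')): buffer="zpbizxojzpd" (len 11), cursors c1@1 c2@5 c3@9, authorship 1...2...3..
After op 3 (insert('h')): buffer="zhpbizhxojzhpd" (len 14), cursors c1@2 c2@7 c3@12, authorship 11...22...33..
After op 4 (add_cursor(13)): buffer="zhpbizhxojzhpd" (len 14), cursors c1@2 c2@7 c3@12 c4@13, authorship 11...22...33..
After op 5 (insert('q')): buffer="zhqpbizhqxojzhqpqd" (len 18), cursors c1@3 c2@9 c3@15 c4@17, authorship 111...222...333.4.
Authorship (.=original, N=cursor N): 1 1 1 . . . 2 2 2 . . . 3 3 3 . 4 .
Index 12: author = 3

Answer: cursor 3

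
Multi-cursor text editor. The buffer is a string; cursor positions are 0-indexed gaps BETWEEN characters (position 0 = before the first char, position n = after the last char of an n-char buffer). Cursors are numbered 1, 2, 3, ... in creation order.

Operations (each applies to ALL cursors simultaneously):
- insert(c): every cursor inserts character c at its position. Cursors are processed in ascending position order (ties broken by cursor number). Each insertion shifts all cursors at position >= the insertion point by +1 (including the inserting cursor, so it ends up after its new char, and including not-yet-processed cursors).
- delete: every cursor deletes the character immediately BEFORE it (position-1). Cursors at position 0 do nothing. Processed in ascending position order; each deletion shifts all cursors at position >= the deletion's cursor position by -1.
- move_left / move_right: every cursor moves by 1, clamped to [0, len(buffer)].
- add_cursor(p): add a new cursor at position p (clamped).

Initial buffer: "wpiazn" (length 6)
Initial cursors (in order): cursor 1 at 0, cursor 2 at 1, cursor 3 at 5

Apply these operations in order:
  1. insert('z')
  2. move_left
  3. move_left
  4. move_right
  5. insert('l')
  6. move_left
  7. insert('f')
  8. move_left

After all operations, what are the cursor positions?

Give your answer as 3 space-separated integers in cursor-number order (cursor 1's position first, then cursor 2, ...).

Answer: 1 4 11

Derivation:
After op 1 (insert('z')): buffer="zwzpiazzn" (len 9), cursors c1@1 c2@3 c3@8, authorship 1.2....3.
After op 2 (move_left): buffer="zwzpiazzn" (len 9), cursors c1@0 c2@2 c3@7, authorship 1.2....3.
After op 3 (move_left): buffer="zwzpiazzn" (len 9), cursors c1@0 c2@1 c3@6, authorship 1.2....3.
After op 4 (move_right): buffer="zwzpiazzn" (len 9), cursors c1@1 c2@2 c3@7, authorship 1.2....3.
After op 5 (insert('l')): buffer="zlwlzpiazlzn" (len 12), cursors c1@2 c2@4 c3@10, authorship 11.22....33.
After op 6 (move_left): buffer="zlwlzpiazlzn" (len 12), cursors c1@1 c2@3 c3@9, authorship 11.22....33.
After op 7 (insert('f')): buffer="zflwflzpiazflzn" (len 15), cursors c1@2 c2@5 c3@12, authorship 111.222....333.
After op 8 (move_left): buffer="zflwflzpiazflzn" (len 15), cursors c1@1 c2@4 c3@11, authorship 111.222....333.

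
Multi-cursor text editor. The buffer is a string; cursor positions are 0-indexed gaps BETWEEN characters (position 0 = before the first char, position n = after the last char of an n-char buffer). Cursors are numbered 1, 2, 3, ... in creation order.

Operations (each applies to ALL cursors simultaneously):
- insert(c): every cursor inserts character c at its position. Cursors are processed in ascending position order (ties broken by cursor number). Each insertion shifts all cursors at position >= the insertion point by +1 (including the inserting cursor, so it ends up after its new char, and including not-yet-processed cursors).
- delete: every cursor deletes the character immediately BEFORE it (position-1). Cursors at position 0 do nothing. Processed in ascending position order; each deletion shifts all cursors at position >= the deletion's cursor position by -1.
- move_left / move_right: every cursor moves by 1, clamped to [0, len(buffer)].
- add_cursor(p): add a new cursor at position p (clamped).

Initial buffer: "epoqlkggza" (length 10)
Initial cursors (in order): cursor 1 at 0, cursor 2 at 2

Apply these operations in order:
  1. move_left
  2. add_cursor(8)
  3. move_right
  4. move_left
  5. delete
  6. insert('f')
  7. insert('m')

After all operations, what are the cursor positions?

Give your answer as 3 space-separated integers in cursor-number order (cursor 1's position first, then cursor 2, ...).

Answer: 4 4 12

Derivation:
After op 1 (move_left): buffer="epoqlkggza" (len 10), cursors c1@0 c2@1, authorship ..........
After op 2 (add_cursor(8)): buffer="epoqlkggza" (len 10), cursors c1@0 c2@1 c3@8, authorship ..........
After op 3 (move_right): buffer="epoqlkggza" (len 10), cursors c1@1 c2@2 c3@9, authorship ..........
After op 4 (move_left): buffer="epoqlkggza" (len 10), cursors c1@0 c2@1 c3@8, authorship ..........
After op 5 (delete): buffer="poqlkgza" (len 8), cursors c1@0 c2@0 c3@6, authorship ........
After op 6 (insert('f')): buffer="ffpoqlkgfza" (len 11), cursors c1@2 c2@2 c3@9, authorship 12......3..
After op 7 (insert('m')): buffer="ffmmpoqlkgfmza" (len 14), cursors c1@4 c2@4 c3@12, authorship 1212......33..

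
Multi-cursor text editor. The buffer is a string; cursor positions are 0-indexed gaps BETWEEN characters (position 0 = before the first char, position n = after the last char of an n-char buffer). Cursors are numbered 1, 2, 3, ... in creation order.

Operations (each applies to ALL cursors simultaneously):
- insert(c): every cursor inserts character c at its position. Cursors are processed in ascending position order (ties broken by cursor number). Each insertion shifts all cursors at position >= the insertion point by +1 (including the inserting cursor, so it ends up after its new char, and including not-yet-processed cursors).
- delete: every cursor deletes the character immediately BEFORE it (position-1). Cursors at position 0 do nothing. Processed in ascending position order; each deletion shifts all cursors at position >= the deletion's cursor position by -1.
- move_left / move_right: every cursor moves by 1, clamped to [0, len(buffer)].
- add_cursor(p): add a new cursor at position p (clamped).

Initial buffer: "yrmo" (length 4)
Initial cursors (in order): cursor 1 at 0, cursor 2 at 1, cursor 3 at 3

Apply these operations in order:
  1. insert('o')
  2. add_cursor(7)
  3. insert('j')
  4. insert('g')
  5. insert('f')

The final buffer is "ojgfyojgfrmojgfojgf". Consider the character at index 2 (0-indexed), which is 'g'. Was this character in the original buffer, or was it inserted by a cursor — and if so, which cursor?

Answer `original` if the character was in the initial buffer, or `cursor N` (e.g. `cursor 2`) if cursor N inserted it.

After op 1 (insert('o')): buffer="oyormoo" (len 7), cursors c1@1 c2@3 c3@6, authorship 1.2..3.
After op 2 (add_cursor(7)): buffer="oyormoo" (len 7), cursors c1@1 c2@3 c3@6 c4@7, authorship 1.2..3.
After op 3 (insert('j')): buffer="ojyojrmojoj" (len 11), cursors c1@2 c2@5 c3@9 c4@11, authorship 11.22..33.4
After op 4 (insert('g')): buffer="ojgyojgrmojgojg" (len 15), cursors c1@3 c2@7 c3@12 c4@15, authorship 111.222..333.44
After op 5 (insert('f')): buffer="ojgfyojgfrmojgfojgf" (len 19), cursors c1@4 c2@9 c3@15 c4@19, authorship 1111.2222..3333.444
Authorship (.=original, N=cursor N): 1 1 1 1 . 2 2 2 2 . . 3 3 3 3 . 4 4 4
Index 2: author = 1

Answer: cursor 1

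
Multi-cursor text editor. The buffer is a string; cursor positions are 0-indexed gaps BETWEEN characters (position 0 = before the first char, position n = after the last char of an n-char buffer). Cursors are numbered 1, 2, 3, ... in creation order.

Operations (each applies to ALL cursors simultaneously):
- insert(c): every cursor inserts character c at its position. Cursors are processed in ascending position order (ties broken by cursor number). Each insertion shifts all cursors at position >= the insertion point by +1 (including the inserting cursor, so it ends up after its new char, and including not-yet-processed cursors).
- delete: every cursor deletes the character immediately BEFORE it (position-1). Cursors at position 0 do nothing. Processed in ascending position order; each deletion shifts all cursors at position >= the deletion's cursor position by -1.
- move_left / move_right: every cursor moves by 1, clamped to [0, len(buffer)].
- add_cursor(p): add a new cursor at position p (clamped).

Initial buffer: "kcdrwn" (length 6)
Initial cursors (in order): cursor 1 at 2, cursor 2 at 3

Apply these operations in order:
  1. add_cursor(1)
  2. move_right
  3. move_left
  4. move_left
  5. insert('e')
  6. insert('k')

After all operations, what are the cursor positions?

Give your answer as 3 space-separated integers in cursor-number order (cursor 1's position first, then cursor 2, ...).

After op 1 (add_cursor(1)): buffer="kcdrwn" (len 6), cursors c3@1 c1@2 c2@3, authorship ......
After op 2 (move_right): buffer="kcdrwn" (len 6), cursors c3@2 c1@3 c2@4, authorship ......
After op 3 (move_left): buffer="kcdrwn" (len 6), cursors c3@1 c1@2 c2@3, authorship ......
After op 4 (move_left): buffer="kcdrwn" (len 6), cursors c3@0 c1@1 c2@2, authorship ......
After op 5 (insert('e')): buffer="ekecedrwn" (len 9), cursors c3@1 c1@3 c2@5, authorship 3.1.2....
After op 6 (insert('k')): buffer="ekkekcekdrwn" (len 12), cursors c3@2 c1@5 c2@8, authorship 33.11.22....

Answer: 5 8 2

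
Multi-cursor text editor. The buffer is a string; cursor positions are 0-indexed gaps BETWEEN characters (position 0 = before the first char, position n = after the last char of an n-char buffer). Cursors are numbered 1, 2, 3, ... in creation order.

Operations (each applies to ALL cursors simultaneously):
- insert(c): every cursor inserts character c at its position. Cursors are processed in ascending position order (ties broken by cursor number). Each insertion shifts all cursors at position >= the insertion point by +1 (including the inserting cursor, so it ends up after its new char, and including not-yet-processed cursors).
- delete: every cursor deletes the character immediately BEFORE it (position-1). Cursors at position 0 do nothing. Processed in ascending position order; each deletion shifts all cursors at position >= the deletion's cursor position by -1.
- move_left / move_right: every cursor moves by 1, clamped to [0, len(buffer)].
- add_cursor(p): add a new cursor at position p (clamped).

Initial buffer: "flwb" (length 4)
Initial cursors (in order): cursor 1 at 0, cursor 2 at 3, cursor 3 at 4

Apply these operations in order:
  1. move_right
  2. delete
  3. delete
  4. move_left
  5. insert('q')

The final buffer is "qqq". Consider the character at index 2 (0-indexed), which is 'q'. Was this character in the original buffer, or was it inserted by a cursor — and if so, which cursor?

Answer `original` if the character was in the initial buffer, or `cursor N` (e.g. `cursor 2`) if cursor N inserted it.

Answer: cursor 3

Derivation:
After op 1 (move_right): buffer="flwb" (len 4), cursors c1@1 c2@4 c3@4, authorship ....
After op 2 (delete): buffer="l" (len 1), cursors c1@0 c2@1 c3@1, authorship .
After op 3 (delete): buffer="" (len 0), cursors c1@0 c2@0 c3@0, authorship 
After op 4 (move_left): buffer="" (len 0), cursors c1@0 c2@0 c3@0, authorship 
After op 5 (insert('q')): buffer="qqq" (len 3), cursors c1@3 c2@3 c3@3, authorship 123
Authorship (.=original, N=cursor N): 1 2 3
Index 2: author = 3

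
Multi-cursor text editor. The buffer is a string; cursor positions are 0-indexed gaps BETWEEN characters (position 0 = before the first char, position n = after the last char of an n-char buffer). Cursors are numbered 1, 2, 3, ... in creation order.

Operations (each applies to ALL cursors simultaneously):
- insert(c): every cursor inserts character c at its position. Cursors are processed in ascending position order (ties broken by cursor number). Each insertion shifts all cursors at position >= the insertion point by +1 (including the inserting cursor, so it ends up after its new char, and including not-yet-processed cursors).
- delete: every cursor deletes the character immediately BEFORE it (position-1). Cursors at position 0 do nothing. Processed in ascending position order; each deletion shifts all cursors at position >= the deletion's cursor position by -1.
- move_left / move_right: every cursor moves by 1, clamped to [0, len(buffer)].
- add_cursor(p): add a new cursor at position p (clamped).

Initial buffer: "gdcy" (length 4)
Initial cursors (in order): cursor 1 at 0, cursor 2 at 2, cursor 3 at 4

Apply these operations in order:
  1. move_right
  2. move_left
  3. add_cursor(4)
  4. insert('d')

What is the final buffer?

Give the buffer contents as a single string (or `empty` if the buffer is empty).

Answer: dgddcdyd

Derivation:
After op 1 (move_right): buffer="gdcy" (len 4), cursors c1@1 c2@3 c3@4, authorship ....
After op 2 (move_left): buffer="gdcy" (len 4), cursors c1@0 c2@2 c3@3, authorship ....
After op 3 (add_cursor(4)): buffer="gdcy" (len 4), cursors c1@0 c2@2 c3@3 c4@4, authorship ....
After op 4 (insert('d')): buffer="dgddcdyd" (len 8), cursors c1@1 c2@4 c3@6 c4@8, authorship 1..2.3.4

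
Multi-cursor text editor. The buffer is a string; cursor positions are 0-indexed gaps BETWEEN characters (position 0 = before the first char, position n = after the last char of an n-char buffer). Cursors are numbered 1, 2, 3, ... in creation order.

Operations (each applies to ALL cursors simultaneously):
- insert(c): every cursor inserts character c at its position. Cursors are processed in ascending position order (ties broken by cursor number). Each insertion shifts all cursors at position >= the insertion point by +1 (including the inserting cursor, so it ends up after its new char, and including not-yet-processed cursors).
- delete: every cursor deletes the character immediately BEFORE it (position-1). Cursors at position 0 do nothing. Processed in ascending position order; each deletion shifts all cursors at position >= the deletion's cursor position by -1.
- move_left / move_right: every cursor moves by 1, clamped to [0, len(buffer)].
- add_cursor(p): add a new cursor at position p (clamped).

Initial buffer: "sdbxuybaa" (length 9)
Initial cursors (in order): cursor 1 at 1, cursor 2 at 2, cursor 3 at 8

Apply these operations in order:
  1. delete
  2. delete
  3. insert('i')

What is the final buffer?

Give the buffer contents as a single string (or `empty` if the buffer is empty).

Answer: iibxuyia

Derivation:
After op 1 (delete): buffer="bxuyba" (len 6), cursors c1@0 c2@0 c3@5, authorship ......
After op 2 (delete): buffer="bxuya" (len 5), cursors c1@0 c2@0 c3@4, authorship .....
After op 3 (insert('i')): buffer="iibxuyia" (len 8), cursors c1@2 c2@2 c3@7, authorship 12....3.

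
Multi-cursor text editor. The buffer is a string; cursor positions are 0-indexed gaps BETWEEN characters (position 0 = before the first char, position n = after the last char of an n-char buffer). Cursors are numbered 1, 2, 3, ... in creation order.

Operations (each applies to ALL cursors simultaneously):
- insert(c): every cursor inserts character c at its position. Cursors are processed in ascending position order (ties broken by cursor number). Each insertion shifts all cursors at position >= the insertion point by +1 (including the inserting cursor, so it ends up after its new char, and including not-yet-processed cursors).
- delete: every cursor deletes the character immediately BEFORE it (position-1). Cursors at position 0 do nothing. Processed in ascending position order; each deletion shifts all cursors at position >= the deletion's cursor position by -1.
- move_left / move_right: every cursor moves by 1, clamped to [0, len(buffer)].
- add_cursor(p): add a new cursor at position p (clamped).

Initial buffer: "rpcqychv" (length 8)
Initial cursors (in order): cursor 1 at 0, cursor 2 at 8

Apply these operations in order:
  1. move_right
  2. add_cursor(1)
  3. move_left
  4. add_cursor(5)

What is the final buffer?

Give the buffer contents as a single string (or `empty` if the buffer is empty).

Answer: rpcqychv

Derivation:
After op 1 (move_right): buffer="rpcqychv" (len 8), cursors c1@1 c2@8, authorship ........
After op 2 (add_cursor(1)): buffer="rpcqychv" (len 8), cursors c1@1 c3@1 c2@8, authorship ........
After op 3 (move_left): buffer="rpcqychv" (len 8), cursors c1@0 c3@0 c2@7, authorship ........
After op 4 (add_cursor(5)): buffer="rpcqychv" (len 8), cursors c1@0 c3@0 c4@5 c2@7, authorship ........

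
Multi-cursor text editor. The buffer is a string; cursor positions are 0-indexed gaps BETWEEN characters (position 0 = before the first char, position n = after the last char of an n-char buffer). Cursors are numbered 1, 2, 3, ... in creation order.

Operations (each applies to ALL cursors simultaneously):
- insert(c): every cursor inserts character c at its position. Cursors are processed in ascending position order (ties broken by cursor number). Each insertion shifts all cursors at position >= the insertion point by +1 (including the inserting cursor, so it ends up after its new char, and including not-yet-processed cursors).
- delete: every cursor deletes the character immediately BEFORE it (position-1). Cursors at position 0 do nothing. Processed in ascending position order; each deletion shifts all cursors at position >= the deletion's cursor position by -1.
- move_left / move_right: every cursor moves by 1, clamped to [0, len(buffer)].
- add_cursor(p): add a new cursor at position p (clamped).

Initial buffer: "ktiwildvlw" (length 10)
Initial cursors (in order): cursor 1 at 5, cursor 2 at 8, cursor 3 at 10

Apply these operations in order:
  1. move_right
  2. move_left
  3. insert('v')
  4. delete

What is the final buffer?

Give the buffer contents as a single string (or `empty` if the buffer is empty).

After op 1 (move_right): buffer="ktiwildvlw" (len 10), cursors c1@6 c2@9 c3@10, authorship ..........
After op 2 (move_left): buffer="ktiwildvlw" (len 10), cursors c1@5 c2@8 c3@9, authorship ..........
After op 3 (insert('v')): buffer="ktiwivldvvlvw" (len 13), cursors c1@6 c2@10 c3@12, authorship .....1...2.3.
After op 4 (delete): buffer="ktiwildvlw" (len 10), cursors c1@5 c2@8 c3@9, authorship ..........

Answer: ktiwildvlw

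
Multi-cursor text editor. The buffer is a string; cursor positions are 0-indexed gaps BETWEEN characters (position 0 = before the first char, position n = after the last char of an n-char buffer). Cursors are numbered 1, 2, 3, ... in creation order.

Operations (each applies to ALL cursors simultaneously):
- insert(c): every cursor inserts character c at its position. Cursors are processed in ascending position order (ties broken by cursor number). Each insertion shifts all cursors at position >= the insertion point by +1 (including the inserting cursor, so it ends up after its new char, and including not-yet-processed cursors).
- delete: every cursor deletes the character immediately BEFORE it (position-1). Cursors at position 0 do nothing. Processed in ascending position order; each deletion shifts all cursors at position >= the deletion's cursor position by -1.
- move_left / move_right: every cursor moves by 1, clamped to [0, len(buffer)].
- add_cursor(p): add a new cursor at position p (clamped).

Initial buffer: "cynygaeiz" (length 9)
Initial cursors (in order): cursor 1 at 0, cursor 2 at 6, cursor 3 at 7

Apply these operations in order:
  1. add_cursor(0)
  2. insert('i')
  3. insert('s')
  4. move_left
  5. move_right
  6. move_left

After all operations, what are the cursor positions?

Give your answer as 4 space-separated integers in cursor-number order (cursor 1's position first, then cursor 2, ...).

After op 1 (add_cursor(0)): buffer="cynygaeiz" (len 9), cursors c1@0 c4@0 c2@6 c3@7, authorship .........
After op 2 (insert('i')): buffer="iicynygaieiiz" (len 13), cursors c1@2 c4@2 c2@9 c3@11, authorship 14......2.3..
After op 3 (insert('s')): buffer="iisscynygaiseisiz" (len 17), cursors c1@4 c4@4 c2@12 c3@15, authorship 1414......22.33..
After op 4 (move_left): buffer="iisscynygaiseisiz" (len 17), cursors c1@3 c4@3 c2@11 c3@14, authorship 1414......22.33..
After op 5 (move_right): buffer="iisscynygaiseisiz" (len 17), cursors c1@4 c4@4 c2@12 c3@15, authorship 1414......22.33..
After op 6 (move_left): buffer="iisscynygaiseisiz" (len 17), cursors c1@3 c4@3 c2@11 c3@14, authorship 1414......22.33..

Answer: 3 11 14 3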